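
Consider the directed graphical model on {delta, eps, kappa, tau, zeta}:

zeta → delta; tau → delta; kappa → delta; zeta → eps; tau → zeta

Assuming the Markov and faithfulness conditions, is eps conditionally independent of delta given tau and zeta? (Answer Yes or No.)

2 paths connect eps and delta; each must be blocked for d-separation to hold:
Path 1: eps ← zeta ← tau → delta
  zeta is a chain here and zeta is conditioned on, so the path is blocked at zeta.
Path 2: eps ← zeta → delta
  zeta is a fork here and zeta is conditioned on, so the path is blocked at zeta.
Since every path is blocked, d-separation holds.

Yes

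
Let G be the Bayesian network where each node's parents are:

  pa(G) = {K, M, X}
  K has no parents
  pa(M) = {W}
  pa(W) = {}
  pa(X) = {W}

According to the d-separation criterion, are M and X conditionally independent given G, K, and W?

We examine all 2 paths between M and X:
  1. M → G ← X — G:collider[open] ⇒ active
  2. M ← W → X — W:fork[blocks] ⇒ blocked
Since the path M → G ← X is active, M and X are not d-separated given {G, K, W}.

No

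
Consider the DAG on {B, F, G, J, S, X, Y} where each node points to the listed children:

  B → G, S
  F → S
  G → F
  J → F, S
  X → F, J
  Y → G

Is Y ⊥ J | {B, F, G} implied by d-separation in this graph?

There are 6 undirected paths between Y and J; checking each against the conditioning set {B, F, G}:
Path 1: Y → G ← B → S ← J
  B is a fork here and B is conditioned on, so the path is blocked at B.
Path 2: Y → G ← B → S ← F ← J
  B is a fork here and B is conditioned on, so the path is blocked at B.
Path 3: Y → G ← B → S ← F ← X → J
  B is a fork here and B is conditioned on, so the path is blocked at B.
Path 4: Y → G → F → S ← J
  G is a chain here and G is conditioned on, so the path is blocked at G.
Path 5: Y → G → F ← J
  G is a chain here and G is conditioned on, so the path is blocked at G.
Path 6: Y → G → F ← X → J
  G is a chain here and G is conditioned on, so the path is blocked at G.
Since every path is blocked, d-separation holds.

Yes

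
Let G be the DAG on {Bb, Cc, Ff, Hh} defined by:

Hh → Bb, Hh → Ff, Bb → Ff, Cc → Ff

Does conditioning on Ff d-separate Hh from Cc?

2 paths connect Hh and Cc; each must be blocked for d-separation to hold:
  1. Hh → Ff ← Cc — Ff:collider[open] ⇒ active
  2. Hh → Bb → Ff ← Cc — Bb:chain[open]; Ff:collider[open] ⇒ active
Since the path Hh → Ff ← Cc is active, Hh and Cc are not d-separated given {Ff}.

No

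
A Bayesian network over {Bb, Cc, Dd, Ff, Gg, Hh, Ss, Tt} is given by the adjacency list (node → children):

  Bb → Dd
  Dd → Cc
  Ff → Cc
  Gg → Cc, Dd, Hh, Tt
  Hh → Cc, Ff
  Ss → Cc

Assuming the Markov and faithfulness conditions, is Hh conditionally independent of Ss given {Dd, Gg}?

We examine all 4 paths between Hh and Ss:
Path 1: Hh ← Gg → Dd → Cc ← Ss
  Gg is a fork here and Gg is conditioned on, so the path is blocked at Gg.
Path 2: Hh ← Gg → Cc ← Ss
  Gg is a fork here and Gg is conditioned on, so the path is blocked at Gg.
Path 3: Hh → Cc ← Ss
  Cc is a collider here and neither Cc nor any of its descendants is conditioned on, so the collider stays closed — the path is blocked at Cc.
Path 4: Hh → Ff → Cc ← Ss
  Cc is a collider here and neither Cc nor any of its descendants is conditioned on, so the collider stays closed — the path is blocked at Cc.
Since every path is blocked, d-separation holds.

Yes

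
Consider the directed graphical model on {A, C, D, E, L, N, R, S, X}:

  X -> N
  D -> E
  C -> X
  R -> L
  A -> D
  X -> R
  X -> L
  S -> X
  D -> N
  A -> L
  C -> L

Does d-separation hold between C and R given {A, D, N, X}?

Yes

Enumerating the 6 paths from C to R and testing each for blocking by {A, D, N, X}:
Path 1: C → L ← X → R
  L is a collider here and neither L nor any of its descendants is conditioned on, so the collider stays closed — the path is blocked at L.
Path 2: C → L ← R
  L is a collider here and neither L nor any of its descendants is conditioned on, so the collider stays closed — the path is blocked at L.
Path 3: C → L ← A → D → N ← X → R
  L is a collider here and neither L nor any of its descendants is conditioned on, so the collider stays closed — the path is blocked at L.
Path 4: C → X → N ← D ← A → L ← R
  X is a chain here and X is conditioned on, so the path is blocked at X.
Path 5: C → X → L ← R
  X is a chain here and X is conditioned on, so the path is blocked at X.
Path 6: C → X → R
  X is a chain here and X is conditioned on, so the path is blocked at X.
Since every path is blocked, d-separation holds.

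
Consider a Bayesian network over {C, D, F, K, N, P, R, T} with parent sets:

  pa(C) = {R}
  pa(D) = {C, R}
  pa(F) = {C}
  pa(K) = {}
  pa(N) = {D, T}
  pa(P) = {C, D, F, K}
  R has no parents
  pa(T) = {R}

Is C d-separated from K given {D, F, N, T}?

We examine all 5 paths between C and K:
Path 1: C → P ← K
  P is a collider here and neither P nor any of its descendants is conditioned on, so the collider stays closed — the path is blocked at P.
Path 2: C ← R → D → P ← K
  D is a chain here and D is conditioned on, so the path is blocked at D.
Path 3: C ← R → T → N ← D → P ← K
  T is a chain here and T is conditioned on, so the path is blocked at T.
Path 4: C → D → P ← K
  D is a chain here and D is conditioned on, so the path is blocked at D.
Path 5: C → F → P ← K
  F is a chain here and F is conditioned on, so the path is blocked at F.
Every path is blocked, so C and K are d-separated given {D, F, N, T}.

Yes — C and K are d-separated given {D, F, N, T}.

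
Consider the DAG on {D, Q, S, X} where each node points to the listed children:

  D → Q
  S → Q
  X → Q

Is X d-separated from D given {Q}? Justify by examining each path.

No — X and D are not d-separated given {Q}.

The only undirected path from X to D is:
  1. X → Q ← D — Q:collider[open] ⇒ active
Because an active path exists, X and D are not d-separated.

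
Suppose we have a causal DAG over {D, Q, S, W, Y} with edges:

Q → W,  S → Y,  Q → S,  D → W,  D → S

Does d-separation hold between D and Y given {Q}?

2 paths connect D and Y; each must be blocked for d-separation to hold:
Path 1: D → S → Y
  S is a chain and S is not conditioned on — no node blocks this path, so it is active.
Path 2: D → W ← Q → S → Y
  W is a collider here and neither W nor any of its descendants is conditioned on, so the collider stays closed — the path is blocked at W.
Because an active path exists, D and Y are not d-separated.

No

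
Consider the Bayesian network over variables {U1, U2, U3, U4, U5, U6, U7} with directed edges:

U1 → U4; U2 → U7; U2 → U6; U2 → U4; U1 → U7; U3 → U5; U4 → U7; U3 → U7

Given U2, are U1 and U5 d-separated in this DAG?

Enumerating the 3 paths from U1 to U5 and testing each for blocking by {U2}:
  1. U1 → U4 → U7 ← U3 → U5 — U4:chain[open]; U7:collider[blocks]; U3:fork[open] ⇒ blocked
  2. U1 → U4 ← U2 → U7 ← U3 → U5 — U4:collider[blocks]; U2:fork[blocks]; U7:collider[blocks]; U3:fork[open] ⇒ blocked
  3. U1 → U7 ← U3 → U5 — U7:collider[blocks]; U3:fork[open] ⇒ blocked
Every path is blocked, so U1 and U5 are d-separated given {U2}.

Yes — U1 and U5 are d-separated given {U2}.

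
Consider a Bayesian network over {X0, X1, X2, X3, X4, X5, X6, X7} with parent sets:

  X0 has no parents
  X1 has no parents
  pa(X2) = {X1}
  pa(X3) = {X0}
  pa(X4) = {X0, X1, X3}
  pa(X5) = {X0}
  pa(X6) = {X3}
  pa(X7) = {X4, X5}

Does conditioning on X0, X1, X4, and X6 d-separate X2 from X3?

There are 3 undirected paths between X2 and X3; checking each against the conditioning set {X0, X1, X4, X6}:
Path 1: X2 ← X1 → X4 ← X3
  X1 is a fork here and X1 is conditioned on, so the path is blocked at X1.
Path 2: X2 ← X1 → X4 → X7 ← X5 ← X0 → X3
  X1 is a fork here and X1 is conditioned on, so the path is blocked at X1.
Path 3: X2 ← X1 → X4 ← X0 → X3
  X1 is a fork here and X1 is conditioned on, so the path is blocked at X1.
Since every path is blocked, d-separation holds.

Yes — X2 and X3 are d-separated given {X0, X1, X4, X6}.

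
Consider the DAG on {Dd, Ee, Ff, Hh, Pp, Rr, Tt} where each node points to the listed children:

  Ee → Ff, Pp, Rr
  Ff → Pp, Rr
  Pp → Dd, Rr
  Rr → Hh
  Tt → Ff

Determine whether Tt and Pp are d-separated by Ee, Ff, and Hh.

Enumerating the 5 paths from Tt to Pp and testing each for blocking by {Ee, Ff, Hh}:
  1. Tt → Ff ← Ee → Rr ← Pp — Ff:collider[open]; Ee:fork[blocks]; Rr:collider[open] ⇒ blocked
  2. Tt → Ff ← Ee → Pp — Ff:collider[open]; Ee:fork[blocks] ⇒ blocked
  3. Tt → Ff → Rr ← Ee → Pp — Ff:chain[blocks]; Rr:collider[open]; Ee:fork[blocks] ⇒ blocked
  4. Tt → Ff → Rr ← Pp — Ff:chain[blocks]; Rr:collider[open] ⇒ blocked
  5. Tt → Ff → Pp — Ff:chain[blocks] ⇒ blocked
Every path is blocked, so Tt and Pp are d-separated given {Ee, Ff, Hh}.

Yes — Tt and Pp are d-separated given {Ee, Ff, Hh}.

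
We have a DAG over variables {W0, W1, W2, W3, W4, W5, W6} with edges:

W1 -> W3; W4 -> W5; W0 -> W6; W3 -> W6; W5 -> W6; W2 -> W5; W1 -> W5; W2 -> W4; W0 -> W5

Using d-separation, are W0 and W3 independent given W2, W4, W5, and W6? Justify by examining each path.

Enumerating the 4 paths from W0 to W3 and testing each for blocking by {W2, W4, W5, W6}:
Path 1: W0 → W5 → W6 ← W3
  W5 is a chain here and W5 is conditioned on, so the path is blocked at W5.
Path 2: W0 → W5 ← W1 → W3
  W5 is a collider and W5 is conditioned on, which opens it; W1 is a fork and W1 is not conditioned on — no node blocks this path, so it is active.
Path 3: W0 → W6 ← W5 ← W1 → W3
  W5 is a chain here and W5 is conditioned on, so the path is blocked at W5.
Path 4: W0 → W6 ← W3
  W6 is a collider and W6 is conditioned on, which opens it — no node blocks this path, so it is active.
Because an active path exists, W0 and W3 are not d-separated.

No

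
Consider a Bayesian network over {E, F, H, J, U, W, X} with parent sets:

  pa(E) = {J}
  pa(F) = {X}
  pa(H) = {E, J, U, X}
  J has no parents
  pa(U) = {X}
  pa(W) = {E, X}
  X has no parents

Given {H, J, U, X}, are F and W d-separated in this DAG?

5 paths connect F and W; each must be blocked for d-separation to hold:
  1. F ← X → U → H ← E → W — X:fork[blocks]; U:chain[blocks]; H:collider[open]; E:fork[open] ⇒ blocked
  2. F ← X → U → H ← J → E → W — X:fork[blocks]; U:chain[blocks]; H:collider[open]; J:fork[blocks]; E:chain[open] ⇒ blocked
  3. F ← X → H ← E → W — X:fork[blocks]; H:collider[open]; E:fork[open] ⇒ blocked
  4. F ← X → H ← J → E → W — X:fork[blocks]; H:collider[open]; J:fork[blocks]; E:chain[open] ⇒ blocked
  5. F ← X → W — X:fork[blocks] ⇒ blocked
Since every path is blocked, d-separation holds.

Yes — F and W are d-separated given {H, J, U, X}.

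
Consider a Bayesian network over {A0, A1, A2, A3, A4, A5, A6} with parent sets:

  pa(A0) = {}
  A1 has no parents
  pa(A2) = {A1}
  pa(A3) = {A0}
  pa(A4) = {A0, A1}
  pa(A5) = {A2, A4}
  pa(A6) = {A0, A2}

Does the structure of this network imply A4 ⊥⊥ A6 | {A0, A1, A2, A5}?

We examine all 3 paths between A4 and A6:
Path 1: A4 ← A0 → A6
  A0 is a fork here and A0 is conditioned on, so the path is blocked at A0.
Path 2: A4 → A5 ← A2 → A6
  A2 is a fork here and A2 is conditioned on, so the path is blocked at A2.
Path 3: A4 ← A1 → A2 → A6
  A1 is a fork here and A1 is conditioned on, so the path is blocked at A1.
Since every path is blocked, d-separation holds.

Yes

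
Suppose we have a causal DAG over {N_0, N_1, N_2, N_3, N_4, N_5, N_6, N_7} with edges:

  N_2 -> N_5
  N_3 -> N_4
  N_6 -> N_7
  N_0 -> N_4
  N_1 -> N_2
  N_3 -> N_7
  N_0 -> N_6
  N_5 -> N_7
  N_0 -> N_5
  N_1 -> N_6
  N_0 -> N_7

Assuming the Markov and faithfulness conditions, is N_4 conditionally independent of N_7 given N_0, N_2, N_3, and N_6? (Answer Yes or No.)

Yes

We examine all 6 paths between N_4 and N_7:
Path 1: N_4 ← N_3 → N_7
  N_3 is a fork here and N_3 is conditioned on, so the path is blocked at N_3.
Path 2: N_4 ← N_0 → N_5 ← N_2 ← N_1 → N_6 → N_7
  N_0 is a fork here and N_0 is conditioned on, so the path is blocked at N_0.
Path 3: N_4 ← N_0 → N_5 → N_7
  N_0 is a fork here and N_0 is conditioned on, so the path is blocked at N_0.
Path 4: N_4 ← N_0 → N_6 ← N_1 → N_2 → N_5 → N_7
  N_0 is a fork here and N_0 is conditioned on, so the path is blocked at N_0.
Path 5: N_4 ← N_0 → N_6 → N_7
  N_0 is a fork here and N_0 is conditioned on, so the path is blocked at N_0.
Path 6: N_4 ← N_0 → N_7
  N_0 is a fork here and N_0 is conditioned on, so the path is blocked at N_0.
All paths are blocked; N_4 ⊥ N_7 | {N_0, N_2, N_3, N_6} holds.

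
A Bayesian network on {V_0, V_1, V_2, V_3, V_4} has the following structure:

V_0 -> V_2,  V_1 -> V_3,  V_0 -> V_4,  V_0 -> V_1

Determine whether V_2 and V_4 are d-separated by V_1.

There is one path between V_2 and V_4:
Path 1: V_2 ← V_0 → V_4
  V_0 is a fork and V_0 is not conditioned on — no node blocks this path, so it is active.
Because an active path exists, V_2 and V_4 are not d-separated.

No — V_2 and V_4 are not d-separated given {V_1}.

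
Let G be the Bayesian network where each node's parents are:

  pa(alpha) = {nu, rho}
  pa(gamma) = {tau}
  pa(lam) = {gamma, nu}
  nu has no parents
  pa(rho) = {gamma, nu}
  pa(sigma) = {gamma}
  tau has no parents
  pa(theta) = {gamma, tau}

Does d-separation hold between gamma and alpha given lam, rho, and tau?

No

We examine all 4 paths between gamma and alpha:
Path 1: gamma → rho ← nu → alpha
  rho is a collider and rho is conditioned on, which opens it; nu is a fork and nu is not conditioned on — no node blocks this path, so it is active.
Path 2: gamma → rho → alpha
  rho is a chain here and rho is conditioned on, so the path is blocked at rho.
Path 3: gamma → lam ← nu → rho → alpha
  rho is a chain here and rho is conditioned on, so the path is blocked at rho.
Path 4: gamma → lam ← nu → alpha
  lam is a collider and lam is conditioned on, which opens it; nu is a fork and nu is not conditioned on — no node blocks this path, so it is active.
At least one path is unblocked, so d-separation fails.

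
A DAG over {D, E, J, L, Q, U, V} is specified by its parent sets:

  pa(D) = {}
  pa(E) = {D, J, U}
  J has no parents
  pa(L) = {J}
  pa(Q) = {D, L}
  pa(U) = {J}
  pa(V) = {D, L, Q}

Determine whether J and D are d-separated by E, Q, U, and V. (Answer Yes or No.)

There are 6 undirected paths between J and D; checking each against the conditioning set {E, Q, U, V}:
Path 1: J → E ← D
  E is a collider and E is conditioned on, which opens it — no node blocks this path, so it is active.
Path 2: J → L → Q → V ← D
  Q is a chain here and Q is conditioned on, so the path is blocked at Q.
Path 3: J → L → Q ← D
  L is a chain and L is not conditioned on; Q is a collider and Q is conditioned on, which opens it — no node blocks this path, so it is active.
Path 4: J → L → V ← Q ← D
  Q is a chain here and Q is conditioned on, so the path is blocked at Q.
Path 5: J → L → V ← D
  L is a chain and L is not conditioned on; V is a collider and V is conditioned on, which opens it — no node blocks this path, so it is active.
Path 6: J → U → E ← D
  U is a chain here and U is conditioned on, so the path is blocked at U.
At least one path is unblocked, so d-separation fails.

No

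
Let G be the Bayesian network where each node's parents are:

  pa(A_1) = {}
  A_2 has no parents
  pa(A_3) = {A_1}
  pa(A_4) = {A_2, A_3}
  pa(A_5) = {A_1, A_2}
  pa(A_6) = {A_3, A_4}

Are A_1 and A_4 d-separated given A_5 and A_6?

We examine all 3 paths between A_1 and A_4:
Path 1: A_1 → A_3 → A_6 ← A_4
  A_3 is a chain and A_3 is not conditioned on; A_6 is a collider and A_6 is conditioned on, which opens it — no node blocks this path, so it is active.
Path 2: A_1 → A_3 → A_4
  A_3 is a chain and A_3 is not conditioned on — no node blocks this path, so it is active.
Path 3: A_1 → A_5 ← A_2 → A_4
  A_5 is a collider and A_5 is conditioned on, which opens it; A_2 is a fork and A_2 is not conditioned on — no node blocks this path, so it is active.
Because an active path exists, A_1 and A_4 are not d-separated.

No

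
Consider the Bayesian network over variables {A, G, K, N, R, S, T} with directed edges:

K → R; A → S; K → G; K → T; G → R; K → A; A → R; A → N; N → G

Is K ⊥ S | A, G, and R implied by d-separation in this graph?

Yes

We examine all 5 paths between K and S:
Path 1: K → R ← G ← N ← A → S
  G is a chain here and G is conditioned on, so the path is blocked at G.
Path 2: K → R ← A → S
  A is a fork here and A is conditioned on, so the path is blocked at A.
Path 3: K → G → R ← A → S
  G is a chain here and G is conditioned on, so the path is blocked at G.
Path 4: K → G ← N ← A → S
  A is a fork here and A is conditioned on, so the path is blocked at A.
Path 5: K → A → S
  A is a chain here and A is conditioned on, so the path is blocked at A.
Since every path is blocked, d-separation holds.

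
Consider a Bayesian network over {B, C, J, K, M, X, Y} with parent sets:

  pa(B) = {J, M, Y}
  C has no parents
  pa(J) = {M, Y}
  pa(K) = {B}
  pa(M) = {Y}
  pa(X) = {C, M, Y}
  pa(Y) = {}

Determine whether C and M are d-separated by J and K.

We examine all 6 paths between C and M:
Path 1: C → X ← Y → J → B ← M
  X is a collider here and neither X nor any of its descendants is conditioned on, so the collider stays closed — the path is blocked at X.
Path 2: C → X ← Y → J ← M
  X is a collider here and neither X nor any of its descendants is conditioned on, so the collider stays closed — the path is blocked at X.
Path 3: C → X ← Y → B ← J ← M
  X is a collider here and neither X nor any of its descendants is conditioned on, so the collider stays closed — the path is blocked at X.
Path 4: C → X ← Y → B ← M
  X is a collider here and neither X nor any of its descendants is conditioned on, so the collider stays closed — the path is blocked at X.
Path 5: C → X ← Y → M
  X is a collider here and neither X nor any of its descendants is conditioned on, so the collider stays closed — the path is blocked at X.
Path 6: C → X ← M
  X is a collider here and neither X nor any of its descendants is conditioned on, so the collider stays closed — the path is blocked at X.
Every path is blocked, so C and M are d-separated given {J, K}.

Yes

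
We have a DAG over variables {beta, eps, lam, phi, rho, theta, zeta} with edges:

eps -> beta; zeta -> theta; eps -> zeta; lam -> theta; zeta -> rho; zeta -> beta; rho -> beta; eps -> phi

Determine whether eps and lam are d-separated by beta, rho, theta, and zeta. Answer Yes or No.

There are 3 undirected paths between eps and lam; checking each against the conditioning set {beta, rho, theta, zeta}:
Path 1: eps → beta ← zeta → theta ← lam
  zeta is a fork here and zeta is conditioned on, so the path is blocked at zeta.
Path 2: eps → beta ← rho ← zeta → theta ← lam
  rho is a chain here and rho is conditioned on, so the path is blocked at rho.
Path 3: eps → zeta → theta ← lam
  zeta is a chain here and zeta is conditioned on, so the path is blocked at zeta.
All paths are blocked; eps ⊥ lam | {beta, rho, theta, zeta} holds.

Yes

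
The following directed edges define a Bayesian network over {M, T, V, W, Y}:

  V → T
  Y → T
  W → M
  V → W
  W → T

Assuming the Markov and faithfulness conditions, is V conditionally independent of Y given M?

There are 2 undirected paths between V and Y; checking each against the conditioning set {M}:
  1. V → W → T ← Y — W:chain[open]; T:collider[blocks] ⇒ blocked
  2. V → T ← Y — T:collider[blocks] ⇒ blocked
Since every path is blocked, d-separation holds.

Yes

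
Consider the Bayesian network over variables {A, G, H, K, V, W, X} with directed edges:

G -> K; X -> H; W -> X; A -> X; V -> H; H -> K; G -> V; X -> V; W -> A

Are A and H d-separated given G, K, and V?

No

There are 6 undirected paths between A and H; checking each against the conditioning set {G, K, V}:
  1. A ← W → X → V ← G → K ← H — W:fork[open]; X:chain[open]; V:collider[open]; G:fork[blocks]; K:collider[open] ⇒ blocked
  2. A ← W → X → V → H — W:fork[open]; X:chain[open]; V:chain[blocks] ⇒ blocked
  3. A ← W → X → H — W:fork[open]; X:chain[open] ⇒ active
  4. A → X → V ← G → K ← H — X:chain[open]; V:collider[open]; G:fork[blocks]; K:collider[open] ⇒ blocked
  5. A → X → V → H — X:chain[open]; V:chain[blocks] ⇒ blocked
  6. A → X → H — X:chain[open] ⇒ active
At least one path is unblocked, so d-separation fails.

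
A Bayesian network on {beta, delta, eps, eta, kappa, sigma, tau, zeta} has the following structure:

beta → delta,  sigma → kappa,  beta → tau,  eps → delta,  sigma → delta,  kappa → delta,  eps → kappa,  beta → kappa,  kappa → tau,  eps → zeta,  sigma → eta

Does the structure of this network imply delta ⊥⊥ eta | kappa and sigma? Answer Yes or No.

5 paths connect delta and eta; each must be blocked for d-separation to hold:
Path 1: delta ← kappa ← sigma → eta
  kappa is a chain here and kappa is conditioned on, so the path is blocked at kappa.
Path 2: delta ← beta → kappa ← sigma → eta
  sigma is a fork here and sigma is conditioned on, so the path is blocked at sigma.
Path 3: delta ← beta → tau ← kappa ← sigma → eta
  tau is a collider here and neither tau nor any of its descendants is conditioned on, so the collider stays closed — the path is blocked at tau.
Path 4: delta ← sigma → eta
  sigma is a fork here and sigma is conditioned on, so the path is blocked at sigma.
Path 5: delta ← eps → kappa ← sigma → eta
  sigma is a fork here and sigma is conditioned on, so the path is blocked at sigma.
Since every path is blocked, d-separation holds.

Yes — delta and eta are d-separated given {kappa, sigma}.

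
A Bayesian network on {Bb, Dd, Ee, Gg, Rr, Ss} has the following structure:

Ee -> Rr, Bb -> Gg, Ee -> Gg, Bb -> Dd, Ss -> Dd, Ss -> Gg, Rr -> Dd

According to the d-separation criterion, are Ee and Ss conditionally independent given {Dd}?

We examine all 4 paths between Ee and Ss:
Path 1: Ee → Rr → Dd ← Bb → Gg ← Ss
  Gg is a collider here and neither Gg nor any of its descendants is conditioned on, so the collider stays closed — the path is blocked at Gg.
Path 2: Ee → Rr → Dd ← Ss
  Rr is a chain and Rr is not conditioned on; Dd is a collider and Dd is conditioned on, which opens it — no node blocks this path, so it is active.
Path 3: Ee → Gg ← Bb → Dd ← Ss
  Gg is a collider here and neither Gg nor any of its descendants is conditioned on, so the collider stays closed — the path is blocked at Gg.
Path 4: Ee → Gg ← Ss
  Gg is a collider here and neither Gg nor any of its descendants is conditioned on, so the collider stays closed — the path is blocked at Gg.
At least one path is unblocked, so d-separation fails.

No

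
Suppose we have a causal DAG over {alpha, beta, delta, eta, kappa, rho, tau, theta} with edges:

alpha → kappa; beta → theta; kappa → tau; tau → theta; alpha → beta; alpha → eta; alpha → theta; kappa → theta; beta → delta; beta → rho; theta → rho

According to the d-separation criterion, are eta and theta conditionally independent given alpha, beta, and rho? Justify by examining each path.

Yes

Enumerating the 5 paths from eta to theta and testing each for blocking by {alpha, beta, rho}:
Path 1: eta ← alpha → beta → rho ← theta
  alpha is a fork here and alpha is conditioned on, so the path is blocked at alpha.
Path 2: eta ← alpha → beta → theta
  alpha is a fork here and alpha is conditioned on, so the path is blocked at alpha.
Path 3: eta ← alpha → kappa → tau → theta
  alpha is a fork here and alpha is conditioned on, so the path is blocked at alpha.
Path 4: eta ← alpha → kappa → theta
  alpha is a fork here and alpha is conditioned on, so the path is blocked at alpha.
Path 5: eta ← alpha → theta
  alpha is a fork here and alpha is conditioned on, so the path is blocked at alpha.
Since every path is blocked, d-separation holds.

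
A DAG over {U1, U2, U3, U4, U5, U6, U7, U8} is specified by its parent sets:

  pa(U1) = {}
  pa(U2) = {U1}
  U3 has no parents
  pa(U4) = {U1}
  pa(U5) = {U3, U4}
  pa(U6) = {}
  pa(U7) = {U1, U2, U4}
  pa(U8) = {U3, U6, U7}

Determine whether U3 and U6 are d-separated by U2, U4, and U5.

Yes — U3 and U6 are d-separated given {U2, U4, U5}.

Enumerating the 4 paths from U3 to U6 and testing each for blocking by {U2, U4, U5}:
Path 1: U3 → U5 ← U4 ← U1 → U7 → U8 ← U6
  U4 is a chain here and U4 is conditioned on, so the path is blocked at U4.
Path 2: U3 → U5 ← U4 ← U1 → U2 → U7 → U8 ← U6
  U4 is a chain here and U4 is conditioned on, so the path is blocked at U4.
Path 3: U3 → U5 ← U4 → U7 → U8 ← U6
  U4 is a fork here and U4 is conditioned on, so the path is blocked at U4.
Path 4: U3 → U8 ← U6
  U8 is a collider here and neither U8 nor any of its descendants is conditioned on, so the collider stays closed — the path is blocked at U8.
All paths are blocked; U3 ⊥ U6 | {U2, U4, U5} holds.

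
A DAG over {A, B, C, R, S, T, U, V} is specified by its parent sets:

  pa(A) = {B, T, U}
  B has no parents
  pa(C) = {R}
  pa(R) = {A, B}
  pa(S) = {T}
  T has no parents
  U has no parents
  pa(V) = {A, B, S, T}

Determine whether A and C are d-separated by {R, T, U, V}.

Enumerating the 5 paths from A to C and testing each for blocking by {R, T, U, V}:
  1. A ← B → R → C — B:fork[open]; R:chain[blocks] ⇒ blocked
  2. A → R → C — R:chain[blocks] ⇒ blocked
  3. A ← T → V ← B → R → C — T:fork[blocks]; V:collider[open]; B:fork[open]; R:chain[blocks] ⇒ blocked
  4. A ← T → S → V ← B → R → C — T:fork[blocks]; S:chain[open]; V:collider[open]; B:fork[open]; R:chain[blocks] ⇒ blocked
  5. A → V ← B → R → C — V:collider[open]; B:fork[open]; R:chain[blocks] ⇒ blocked
Every path is blocked, so A and C are d-separated given {R, T, U, V}.

Yes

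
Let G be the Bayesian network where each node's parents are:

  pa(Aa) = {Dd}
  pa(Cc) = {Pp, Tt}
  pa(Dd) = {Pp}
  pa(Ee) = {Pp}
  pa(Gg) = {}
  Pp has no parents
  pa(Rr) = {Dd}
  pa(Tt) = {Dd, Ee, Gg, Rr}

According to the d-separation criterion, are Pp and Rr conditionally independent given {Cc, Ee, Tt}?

No

6 paths connect Pp and Rr; each must be blocked for d-separation to hold:
Path 1: Pp → Cc ← Tt ← Rr
  Tt is a chain here and Tt is conditioned on, so the path is blocked at Tt.
Path 2: Pp → Cc ← Tt ← Dd → Rr
  Tt is a chain here and Tt is conditioned on, so the path is blocked at Tt.
Path 3: Pp → Ee → Tt ← Rr
  Ee is a chain here and Ee is conditioned on, so the path is blocked at Ee.
Path 4: Pp → Ee → Tt ← Dd → Rr
  Ee is a chain here and Ee is conditioned on, so the path is blocked at Ee.
Path 5: Pp → Dd → Tt ← Rr
  Dd is a chain and Dd is not conditioned on; Tt is a collider and Tt is conditioned on, which opens it — no node blocks this path, so it is active.
Path 6: Pp → Dd → Rr
  Dd is a chain and Dd is not conditioned on — no node blocks this path, so it is active.
Because an active path exists, Pp and Rr are not d-separated.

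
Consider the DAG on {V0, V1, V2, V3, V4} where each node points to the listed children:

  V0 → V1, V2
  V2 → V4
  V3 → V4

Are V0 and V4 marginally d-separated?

There is one path between V0 and V4:
  1. V0 → V2 → V4 — V2:chain[open] ⇒ active
At least one path is unblocked, so d-separation fails.

No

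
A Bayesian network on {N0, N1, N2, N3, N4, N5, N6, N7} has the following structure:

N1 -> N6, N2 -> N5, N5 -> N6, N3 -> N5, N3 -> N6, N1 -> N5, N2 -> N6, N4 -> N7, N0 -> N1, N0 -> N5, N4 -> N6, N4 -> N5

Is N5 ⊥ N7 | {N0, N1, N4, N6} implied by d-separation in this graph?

6 paths connect N5 and N7; each must be blocked for d-separation to hold:
Path 1: N5 → N6 ← N4 → N7
  N4 is a fork here and N4 is conditioned on, so the path is blocked at N4.
Path 2: N5 ← N1 → N6 ← N4 → N7
  N1 is a fork here and N1 is conditioned on, so the path is blocked at N1.
Path 3: N5 ← N2 → N6 ← N4 → N7
  N4 is a fork here and N4 is conditioned on, so the path is blocked at N4.
Path 4: N5 ← N0 → N1 → N6 ← N4 → N7
  N0 is a fork here and N0 is conditioned on, so the path is blocked at N0.
Path 5: N5 ← N3 → N6 ← N4 → N7
  N4 is a fork here and N4 is conditioned on, so the path is blocked at N4.
Path 6: N5 ← N4 → N7
  N4 is a fork here and N4 is conditioned on, so the path is blocked at N4.
All paths are blocked; N5 ⊥ N7 | {N0, N1, N4, N6} holds.

Yes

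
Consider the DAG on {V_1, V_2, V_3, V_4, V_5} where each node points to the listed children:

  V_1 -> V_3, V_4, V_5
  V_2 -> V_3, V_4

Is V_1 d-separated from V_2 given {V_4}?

We examine all 2 paths between V_1 and V_2:
Path 1: V_1 → V_3 ← V_2
  V_3 is a collider here and neither V_3 nor any of its descendants is conditioned on, so the collider stays closed — the path is blocked at V_3.
Path 2: V_1 → V_4 ← V_2
  V_4 is a collider and V_4 is conditioned on, which opens it — no node blocks this path, so it is active.
Because an active path exists, V_1 and V_2 are not d-separated.

No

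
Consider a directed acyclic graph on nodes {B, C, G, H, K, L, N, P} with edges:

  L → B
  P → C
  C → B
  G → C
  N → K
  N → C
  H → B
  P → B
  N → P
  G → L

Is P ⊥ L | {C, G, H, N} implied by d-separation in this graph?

Yes — P and L are d-separated given {C, G, H, N}.

We examine all 6 paths between P and L:
Path 1: P → C → B ← L
  C is a chain here and C is conditioned on, so the path is blocked at C.
Path 2: P → C ← G → L
  G is a fork here and G is conditioned on, so the path is blocked at G.
Path 3: P ← N → C → B ← L
  N is a fork here and N is conditioned on, so the path is blocked at N.
Path 4: P ← N → C ← G → L
  N is a fork here and N is conditioned on, so the path is blocked at N.
Path 5: P → B ← L
  B is a collider here and neither B nor any of its descendants is conditioned on, so the collider stays closed — the path is blocked at B.
Path 6: P → B ← C ← G → L
  B is a collider here and neither B nor any of its descendants is conditioned on, so the collider stays closed — the path is blocked at B.
Every path is blocked, so P and L are d-separated given {C, G, H, N}.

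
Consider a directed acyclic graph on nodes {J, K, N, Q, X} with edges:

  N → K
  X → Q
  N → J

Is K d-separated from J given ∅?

No

The only undirected path from K to J is:
  1. K ← N → J — N:fork[open] ⇒ active
Because an active path exists, K and J are not d-separated.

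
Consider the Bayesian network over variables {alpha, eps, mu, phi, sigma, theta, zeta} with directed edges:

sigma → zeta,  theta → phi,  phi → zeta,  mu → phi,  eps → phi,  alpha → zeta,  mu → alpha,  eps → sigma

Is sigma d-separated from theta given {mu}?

We examine all 3 paths between sigma and theta:
Path 1: sigma → zeta ← phi ← theta
  zeta is a collider here and neither zeta nor any of its descendants is conditioned on, so the collider stays closed — the path is blocked at zeta.
Path 2: sigma → zeta ← alpha ← mu → phi ← theta
  zeta is a collider here and neither zeta nor any of its descendants is conditioned on, so the collider stays closed — the path is blocked at zeta.
Path 3: sigma ← eps → phi ← theta
  phi is a collider here and neither phi nor any of its descendants is conditioned on, so the collider stays closed — the path is blocked at phi.
Since every path is blocked, d-separation holds.

Yes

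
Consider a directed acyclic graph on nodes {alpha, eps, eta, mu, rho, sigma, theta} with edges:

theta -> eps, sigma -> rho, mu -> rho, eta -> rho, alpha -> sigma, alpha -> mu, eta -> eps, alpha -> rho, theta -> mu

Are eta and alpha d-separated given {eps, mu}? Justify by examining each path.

There are 6 undirected paths between eta and alpha; checking each against the conditioning set {eps, mu}:
Path 1: eta → rho ← alpha
  rho is a collider here and neither rho nor any of its descendants is conditioned on, so the collider stays closed — the path is blocked at rho.
Path 2: eta → rho ← sigma ← alpha
  rho is a collider here and neither rho nor any of its descendants is conditioned on, so the collider stays closed — the path is blocked at rho.
Path 3: eta → rho ← mu ← alpha
  rho is a collider here and neither rho nor any of its descendants is conditioned on, so the collider stays closed — the path is blocked at rho.
Path 4: eta → eps ← theta → mu ← alpha
  eps is a collider and eps is conditioned on, which opens it; theta is a fork and theta is not conditioned on; mu is a collider and mu is conditioned on, which opens it — no node blocks this path, so it is active.
Path 5: eta → eps ← theta → mu → rho ← alpha
  mu is a chain here and mu is conditioned on, so the path is blocked at mu.
Path 6: eta → eps ← theta → mu → rho ← sigma ← alpha
  mu is a chain here and mu is conditioned on, so the path is blocked at mu.
At least one path is unblocked, so d-separation fails.

No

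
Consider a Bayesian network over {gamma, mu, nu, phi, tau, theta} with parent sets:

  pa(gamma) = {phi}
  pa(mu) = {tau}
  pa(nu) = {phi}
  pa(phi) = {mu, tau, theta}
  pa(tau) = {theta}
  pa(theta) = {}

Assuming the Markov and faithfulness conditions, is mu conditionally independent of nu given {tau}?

No — mu and nu are not d-separated given {tau}.

Enumerating the 3 paths from mu to nu and testing each for blocking by {tau}:
  1. mu ← tau → phi → nu — tau:fork[blocks]; phi:chain[open] ⇒ blocked
  2. mu ← tau ← theta → phi → nu — tau:chain[blocks]; theta:fork[open]; phi:chain[open] ⇒ blocked
  3. mu → phi → nu — phi:chain[open] ⇒ active
At least one path is unblocked, so d-separation fails.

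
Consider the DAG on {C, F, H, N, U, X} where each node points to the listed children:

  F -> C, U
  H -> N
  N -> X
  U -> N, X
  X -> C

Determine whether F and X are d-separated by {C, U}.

Enumerating the 3 paths from F to X and testing each for blocking by {C, U}:
  1. F → C ← X — C:collider[open] ⇒ active
  2. F → U → X — U:chain[blocks] ⇒ blocked
  3. F → U → N → X — U:chain[blocks]; N:chain[open] ⇒ blocked
Since the path F → C ← X is active, F and X are not d-separated given {C, U}.

No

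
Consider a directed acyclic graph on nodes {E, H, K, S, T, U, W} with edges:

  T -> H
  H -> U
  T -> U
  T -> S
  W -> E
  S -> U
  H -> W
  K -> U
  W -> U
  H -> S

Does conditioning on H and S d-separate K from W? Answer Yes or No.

Yes — K and W are d-separated given {H, S}.

There are 6 undirected paths between K and W; checking each against the conditioning set {H, S}:
Path 1: K → U ← H → W
  U is a collider here and neither U nor any of its descendants is conditioned on, so the collider stays closed — the path is blocked at U.
Path 2: K → U ← T → H → W
  U is a collider here and neither U nor any of its descendants is conditioned on, so the collider stays closed — the path is blocked at U.
Path 3: K → U ← T → S ← H → W
  U is a collider here and neither U nor any of its descendants is conditioned on, so the collider stays closed — the path is blocked at U.
Path 4: K → U ← W
  U is a collider here and neither U nor any of its descendants is conditioned on, so the collider stays closed — the path is blocked at U.
Path 5: K → U ← S ← H → W
  U is a collider here and neither U nor any of its descendants is conditioned on, so the collider stays closed — the path is blocked at U.
Path 6: K → U ← S ← T → H → W
  U is a collider here and neither U nor any of its descendants is conditioned on, so the collider stays closed — the path is blocked at U.
All paths are blocked; K ⊥ W | {H, S} holds.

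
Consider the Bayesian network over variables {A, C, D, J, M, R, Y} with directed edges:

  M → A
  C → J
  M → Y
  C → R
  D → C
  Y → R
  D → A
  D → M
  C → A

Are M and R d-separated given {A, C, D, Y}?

There are 5 undirected paths between M and R; checking each against the conditioning set {A, C, D, Y}:
Path 1: M → Y → R
  Y is a chain here and Y is conditioned on, so the path is blocked at Y.
Path 2: M → A ← C → R
  C is a fork here and C is conditioned on, so the path is blocked at C.
Path 3: M → A ← D → C → R
  D is a fork here and D is conditioned on, so the path is blocked at D.
Path 4: M ← D → A ← C → R
  D is a fork here and D is conditioned on, so the path is blocked at D.
Path 5: M ← D → C → R
  D is a fork here and D is conditioned on, so the path is blocked at D.
Every path is blocked, so M and R are d-separated given {A, C, D, Y}.

Yes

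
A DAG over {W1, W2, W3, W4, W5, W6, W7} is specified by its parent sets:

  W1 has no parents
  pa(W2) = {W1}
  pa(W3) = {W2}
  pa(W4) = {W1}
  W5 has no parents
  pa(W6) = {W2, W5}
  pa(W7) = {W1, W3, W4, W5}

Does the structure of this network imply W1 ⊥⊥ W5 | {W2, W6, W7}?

No

6 paths connect W1 and W5; each must be blocked for d-separation to hold:
Path 1: W1 → W7 ← W3 ← W2 → W6 ← W5
  W2 is a fork here and W2 is conditioned on, so the path is blocked at W2.
Path 2: W1 → W7 ← W5
  W7 is a collider and W7 is conditioned on, which opens it — no node blocks this path, so it is active.
Path 3: W1 → W4 → W7 ← W3 ← W2 → W6 ← W5
  W2 is a fork here and W2 is conditioned on, so the path is blocked at W2.
Path 4: W1 → W4 → W7 ← W5
  W4 is a chain and W4 is not conditioned on; W7 is a collider and W7 is conditioned on, which opens it — no node blocks this path, so it is active.
Path 5: W1 → W2 → W3 → W7 ← W5
  W2 is a chain here and W2 is conditioned on, so the path is blocked at W2.
Path 6: W1 → W2 → W6 ← W5
  W2 is a chain here and W2 is conditioned on, so the path is blocked at W2.
Since the path W1 → W7 ← W5 is active, W1 and W5 are not d-separated given {W2, W6, W7}.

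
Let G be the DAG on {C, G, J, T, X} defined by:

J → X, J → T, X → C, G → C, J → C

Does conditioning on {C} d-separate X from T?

No

We examine all 2 paths between X and T:
Path 1: X ← J → T
  J is a fork and J is not conditioned on — no node blocks this path, so it is active.
Path 2: X → C ← J → T
  C is a collider and C is conditioned on, which opens it; J is a fork and J is not conditioned on — no node blocks this path, so it is active.
At least one path is unblocked, so d-separation fails.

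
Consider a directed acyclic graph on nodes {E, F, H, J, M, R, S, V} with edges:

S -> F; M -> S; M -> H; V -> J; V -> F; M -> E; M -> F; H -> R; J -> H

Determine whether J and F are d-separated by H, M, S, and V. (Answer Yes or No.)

We examine all 3 paths between J and F:
Path 1: J ← V → F
  V is a fork here and V is conditioned on, so the path is blocked at V.
Path 2: J → H ← M → S → F
  M is a fork here and M is conditioned on, so the path is blocked at M.
Path 3: J → H ← M → F
  M is a fork here and M is conditioned on, so the path is blocked at M.
Since every path is blocked, d-separation holds.

Yes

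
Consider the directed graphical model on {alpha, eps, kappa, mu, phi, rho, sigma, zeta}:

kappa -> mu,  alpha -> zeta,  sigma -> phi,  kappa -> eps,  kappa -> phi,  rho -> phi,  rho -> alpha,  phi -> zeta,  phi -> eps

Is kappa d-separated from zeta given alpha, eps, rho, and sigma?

No — kappa and zeta are not d-separated given {alpha, eps, rho, sigma}.

4 paths connect kappa and zeta; each must be blocked for d-separation to hold:
Path 1: kappa → phi ← rho → alpha → zeta
  rho is a fork here and rho is conditioned on, so the path is blocked at rho.
Path 2: kappa → phi → zeta
  phi is a chain and phi is not conditioned on — no node blocks this path, so it is active.
Path 3: kappa → eps ← phi ← rho → alpha → zeta
  rho is a fork here and rho is conditioned on, so the path is blocked at rho.
Path 4: kappa → eps ← phi → zeta
  eps is a collider and eps is conditioned on, which opens it; phi is a fork and phi is not conditioned on — no node blocks this path, so it is active.
Because an active path exists, kappa and zeta are not d-separated.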